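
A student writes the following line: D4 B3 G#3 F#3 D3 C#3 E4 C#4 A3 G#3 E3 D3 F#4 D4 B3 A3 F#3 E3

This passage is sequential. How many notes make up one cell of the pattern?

There are 18 notes; a 6-note unit gives 3 cells:
D4 B3 G#3 F#3 D3 C#3 | E4 C#4 A3 G#3 E3 D3 | F#4 D4 B3 A3 F#3 E3
Every group is a transposition up a 2nd of the one before; no shorter unit works.

6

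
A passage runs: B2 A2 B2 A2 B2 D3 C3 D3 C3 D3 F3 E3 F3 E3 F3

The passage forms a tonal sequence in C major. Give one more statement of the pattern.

A3 G3 A3 G3 A3

Taking 5-note groups, the heads are B2, D3, F3: the pattern moves up a 3rd.
From A3 the diatonic shape gives A3 G3 A3 G3 A3.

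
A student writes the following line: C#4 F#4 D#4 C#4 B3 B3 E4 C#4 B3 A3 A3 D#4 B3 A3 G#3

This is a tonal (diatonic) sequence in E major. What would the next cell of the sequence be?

With a 5-note motive the entries are C#4, B3, A3, each down a 2nd from the previous.
Statement 4 starts on G#3 and keeps the same diatonic contour: G#3 C#4 A3 G#3 F#3.

G#3 C#4 A3 G#3 F#3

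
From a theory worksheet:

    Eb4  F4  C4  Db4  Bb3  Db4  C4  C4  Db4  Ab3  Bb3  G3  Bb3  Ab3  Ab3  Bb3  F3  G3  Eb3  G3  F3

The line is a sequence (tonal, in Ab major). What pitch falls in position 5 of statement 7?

Db2

Grouping in 7s, the 5th note of each cell is Bb3, G3, Eb3.
Each moves down a 3rd. Continuing: C3 → Ab2 → F2 → Db2.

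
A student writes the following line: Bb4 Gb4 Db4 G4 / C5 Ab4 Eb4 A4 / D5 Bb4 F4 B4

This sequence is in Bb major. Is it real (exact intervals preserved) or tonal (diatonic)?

Each cell has the same semitone pattern (-4, -5, 6) — intervals are preserved exactly.
And Gb4 lies outside Bb major, so the sequence is real rather than tonal.

real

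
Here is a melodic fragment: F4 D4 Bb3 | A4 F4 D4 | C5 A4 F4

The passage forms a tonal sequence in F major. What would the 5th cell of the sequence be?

G5 E5 C5

With a 3-note motive the entries are F4, A4, C5, each up a 3rd from the previous.
Extending up a 3rd: E5 → G5.
Statement 5 starts on G5 and keeps the same diatonic contour: G5 E5 C5.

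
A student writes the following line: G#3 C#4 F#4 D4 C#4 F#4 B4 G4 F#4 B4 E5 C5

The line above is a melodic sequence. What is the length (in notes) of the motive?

There are 12 notes; a 4-note unit gives 3 cells:
G#3 C#4 F#4 D4 | C#4 F#4 B4 G4 | F#4 B4 E5 C5
Each cell is the previous one up a 4th — so the unit is 4 notes.

4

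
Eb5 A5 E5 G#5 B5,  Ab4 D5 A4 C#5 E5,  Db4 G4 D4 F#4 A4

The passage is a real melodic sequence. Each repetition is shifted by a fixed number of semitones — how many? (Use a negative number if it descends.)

-7

The 5-note cells begin on Eb5, Ab4, Db4 — each down a 5th from the last.
Counting half-steps from Eb5 to Ab4: -7.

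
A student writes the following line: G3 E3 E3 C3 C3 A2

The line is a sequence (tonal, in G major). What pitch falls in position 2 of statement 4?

F#2

With 2-note cells, note 2 of each statement runs E3, C3, A2.
One more down a 3rd gives F#2.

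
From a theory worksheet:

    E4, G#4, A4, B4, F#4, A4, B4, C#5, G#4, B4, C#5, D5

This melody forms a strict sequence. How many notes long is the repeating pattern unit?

Try groups of 4 (3 cells in 12 notes):
E4 G#4 A4 B4 | F#4 A4 B4 C#5 | G#4 B4 C#5 D5
Every group is a transposition up a 2nd of the one before; no shorter unit works.

4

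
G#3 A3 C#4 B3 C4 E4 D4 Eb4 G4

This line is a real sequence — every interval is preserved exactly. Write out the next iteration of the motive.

The 3-note cells begin on G#3, B3, D4 — each up a 3rd from the last.
Statement 4 starts on F4 and keeps the same exact contour: F4 Gb4 Bb4.

F4 Gb4 Bb4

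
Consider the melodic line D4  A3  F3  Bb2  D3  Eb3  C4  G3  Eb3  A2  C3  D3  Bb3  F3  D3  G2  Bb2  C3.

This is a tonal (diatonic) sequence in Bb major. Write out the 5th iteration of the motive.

With a 6-note motive the entries are D4, C4, Bb3, each down a 2nd from the previous.
Continuing the starts: A3 → G3.
So cell 5 is G3 D3 Bb2 Eb2 G2 A2.

G3 D3 Bb2 Eb2 G2 A2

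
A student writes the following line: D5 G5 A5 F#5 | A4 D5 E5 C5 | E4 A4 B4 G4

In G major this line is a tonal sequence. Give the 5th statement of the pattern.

F#3 B3 C4 A3

Unit = 4 notes; the statements start on D5, A4, E4, moving down a 4th each time.
Extending down a 4th: B3 → F#3.
Statement 5 starts on F#3 and keeps the same diatonic contour: F#3 B3 C4 A3.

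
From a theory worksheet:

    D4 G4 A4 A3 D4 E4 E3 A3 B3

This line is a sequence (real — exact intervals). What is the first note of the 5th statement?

F#2

Unit = 3 notes; the statements start on D4, A3, E3, moving down a 4th each time.
Continuing: B2 → F#2. Statement 5 starts on F#2.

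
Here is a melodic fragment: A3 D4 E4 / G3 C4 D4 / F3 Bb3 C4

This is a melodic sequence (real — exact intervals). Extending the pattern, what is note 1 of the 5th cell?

Db3

The unit is 3 notes. Position-1 pitches of the 3 shown cells: A3, G3, F3.
Carrying that down a 2nd forward: Eb3 → Db3.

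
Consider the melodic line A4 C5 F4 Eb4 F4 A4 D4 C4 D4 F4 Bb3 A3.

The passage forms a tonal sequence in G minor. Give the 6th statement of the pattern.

Eb3 G3 C3 Bb2

Taking 4-note groups, the heads are A4, F4, D4: the pattern moves down a 3rd.
Carrying on: Bb3 → G3 → Eb3.
Statement 6 starts on Eb3 and keeps the same diatonic contour: Eb3 G3 C3 Bb2.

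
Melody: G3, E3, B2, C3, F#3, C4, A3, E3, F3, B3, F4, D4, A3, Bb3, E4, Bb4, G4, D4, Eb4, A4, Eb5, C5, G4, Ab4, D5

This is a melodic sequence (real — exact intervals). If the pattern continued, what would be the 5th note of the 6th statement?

G5

With 5-note cells, note 5 of each statement runs F#3, B3, E4, A4, D5.
Each moves up a 4th; the next is G5.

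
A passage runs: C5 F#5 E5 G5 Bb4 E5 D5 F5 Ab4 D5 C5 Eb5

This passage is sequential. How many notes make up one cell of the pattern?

12 notes total. Splitting into 3 groups of 4:
C5 F#5 E5 G5 | Bb4 E5 D5 F5 | Ab4 D5 C5 Eb5
That's a consistent down a 2nd shift per cell, and no other grouping gives one.

4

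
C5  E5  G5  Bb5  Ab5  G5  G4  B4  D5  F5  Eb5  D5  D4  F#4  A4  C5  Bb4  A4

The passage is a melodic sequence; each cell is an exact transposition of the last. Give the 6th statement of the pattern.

With a 6-note motive the entries are C5, G4, D4, each down a 4th from the previous.
Extending down a 4th: A3 → E3 → B2.
From B2 the exact shape gives B2 D#3 F#3 A3 G3 F#3.

B2 D#3 F#3 A3 G3 F#3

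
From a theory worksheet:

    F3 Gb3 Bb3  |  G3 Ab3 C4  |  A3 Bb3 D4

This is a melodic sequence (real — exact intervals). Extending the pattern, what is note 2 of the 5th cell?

D4

With 3-note cells, note 2 of each statement runs Gb3, Ab3, Bb3.
Extending up a 2nd: C4 → D4.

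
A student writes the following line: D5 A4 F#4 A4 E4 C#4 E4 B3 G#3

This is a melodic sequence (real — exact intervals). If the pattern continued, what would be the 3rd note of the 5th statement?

Grouping in 3s, the 3rd note of each cell is F#4, C#4, G#3.
Each moves down a 4th. Continuing: D#3 → A#2.

A#2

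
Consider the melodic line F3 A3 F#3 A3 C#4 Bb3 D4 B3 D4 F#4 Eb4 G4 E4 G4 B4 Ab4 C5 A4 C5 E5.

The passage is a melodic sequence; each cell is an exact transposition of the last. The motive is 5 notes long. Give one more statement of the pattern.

Db5 F5 D5 F5 A5

Unit = 5 notes; the statements start on F3, Bb3, Eb4, Ab4, moving up a 4th each time.
So cell 5 is Db5 F5 D5 F5 A5.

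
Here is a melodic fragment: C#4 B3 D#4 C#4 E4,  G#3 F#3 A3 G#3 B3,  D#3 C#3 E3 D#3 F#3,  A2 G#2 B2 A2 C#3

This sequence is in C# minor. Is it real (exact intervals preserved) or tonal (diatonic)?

tonal

Every note is diatonic to C# minor.
Cell 1 has +4 semitones from note 2 to 3, but cell 2 has +3 — the interval quality changes while the contour stays the same, which is the hallmark of a tonal sequence.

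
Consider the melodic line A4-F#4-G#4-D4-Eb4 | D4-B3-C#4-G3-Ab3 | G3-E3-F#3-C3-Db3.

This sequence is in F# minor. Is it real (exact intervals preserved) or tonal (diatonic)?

real

Each cell has the same semitone pattern (-3, 2, -6, 1) — intervals are preserved exactly.
And Eb4 lies outside F# minor, so the sequence is real rather than tonal.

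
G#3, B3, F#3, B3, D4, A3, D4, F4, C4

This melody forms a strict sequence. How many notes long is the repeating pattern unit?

Try groups of 3 (3 cells in 9 notes):
G#3 B3 F#3 | B3 D4 A3 | D4 F4 C4
Each cell is the previous one up a 3rd — so the unit is 3 notes.

3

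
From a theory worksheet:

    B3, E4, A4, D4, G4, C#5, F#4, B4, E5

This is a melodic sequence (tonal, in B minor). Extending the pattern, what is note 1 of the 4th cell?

Grouping in 3s, the 1st note of each cell is B3, D4, F#4.
From F#4, up a 3rd gives A4.

A4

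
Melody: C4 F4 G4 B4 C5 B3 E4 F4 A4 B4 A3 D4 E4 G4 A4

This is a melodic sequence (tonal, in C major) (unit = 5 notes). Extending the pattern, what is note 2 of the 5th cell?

B3

With 5-note cells, note 2 of each statement runs F4, E4, D4.
Extending down a 2nd: C4 → B3.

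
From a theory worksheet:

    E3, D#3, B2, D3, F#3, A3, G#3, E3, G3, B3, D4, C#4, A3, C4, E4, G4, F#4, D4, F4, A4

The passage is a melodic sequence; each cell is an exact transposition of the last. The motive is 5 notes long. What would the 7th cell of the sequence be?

Bb5 A5 F5 Ab5 C6

Taking 5-note groups, the heads are E3, A3, D4, G4: the pattern moves up a 4th.
Extending up a 4th: C5 → F5 → Bb5.
So cell 7 is Bb5 A5 F5 Ab5 C6.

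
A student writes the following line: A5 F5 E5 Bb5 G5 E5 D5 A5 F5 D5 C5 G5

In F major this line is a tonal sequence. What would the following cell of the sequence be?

E5 C5 Bb4 F5

Taking 4-note groups, the heads are A5, G5, F5: the pattern moves down a 2nd.
So cell 4 is E5 C5 Bb4 F5.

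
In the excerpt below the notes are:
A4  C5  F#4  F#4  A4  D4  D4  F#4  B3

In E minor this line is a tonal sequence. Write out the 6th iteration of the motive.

Unit = 3 notes; the statements start on A4, F#4, D4, moving down a 3rd each time.
Extending down a 3rd: B3 → G3 → E3.
So cell 6 is E3 G3 C3.

E3 G3 C3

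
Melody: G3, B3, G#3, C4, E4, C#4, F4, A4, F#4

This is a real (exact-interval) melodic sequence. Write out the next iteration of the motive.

Bb4 D5 B4

Unit = 3 notes; the statements start on G3, C4, F4, moving up a 4th each time.
From Bb4 the exact shape gives Bb4 D5 B4.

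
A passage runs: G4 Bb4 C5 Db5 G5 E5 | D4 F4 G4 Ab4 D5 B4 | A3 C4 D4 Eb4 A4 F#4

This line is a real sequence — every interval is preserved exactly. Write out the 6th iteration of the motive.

F#2 A2 B2 C3 F#3 D#3

With a 6-note motive the entries are G4, D4, A3, each down a 4th from the previous.
Carrying on: E3 → B2 → F#2.
So cell 6 is F#2 A2 B2 C3 F#3 D#3.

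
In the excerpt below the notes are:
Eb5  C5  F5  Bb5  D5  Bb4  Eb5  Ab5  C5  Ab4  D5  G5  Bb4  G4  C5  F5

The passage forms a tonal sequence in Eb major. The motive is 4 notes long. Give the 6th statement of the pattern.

With a 4-note motive the entries are Eb5, D5, C5, Bb4, each down a 2nd from the previous.
Extending down a 2nd: Ab4 → G4.
Statement 6 starts on G4 and keeps the same diatonic contour: G4 Eb4 Ab4 D5.

G4 Eb4 Ab4 D5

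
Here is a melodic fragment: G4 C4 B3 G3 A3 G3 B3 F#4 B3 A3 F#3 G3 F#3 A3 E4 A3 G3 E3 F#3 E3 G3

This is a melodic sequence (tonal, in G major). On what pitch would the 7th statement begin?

A3

Taking 7-note groups, the heads are G4, F#4, E4: the pattern moves down a 2nd.
Extending the heads down a 2nd: D4 → C4 → B3 → A3.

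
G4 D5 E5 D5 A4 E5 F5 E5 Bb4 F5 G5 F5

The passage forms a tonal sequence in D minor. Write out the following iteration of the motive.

C5 G5 A5 G5

The 4-note cells begin on G4, A4, Bb4 — each up a 2nd from the last.
Statement 4 starts on C5 and keeps the same diatonic contour: C5 G5 A5 G5.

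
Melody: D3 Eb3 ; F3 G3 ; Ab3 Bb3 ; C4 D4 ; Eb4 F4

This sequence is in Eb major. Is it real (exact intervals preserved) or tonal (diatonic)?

tonal

Every note is diatonic to Eb major.
Cell 1 has +1 semitones from note 1 to 2, but cell 2 has +2 — the interval quality changes while the contour stays the same, which is the hallmark of a tonal sequence.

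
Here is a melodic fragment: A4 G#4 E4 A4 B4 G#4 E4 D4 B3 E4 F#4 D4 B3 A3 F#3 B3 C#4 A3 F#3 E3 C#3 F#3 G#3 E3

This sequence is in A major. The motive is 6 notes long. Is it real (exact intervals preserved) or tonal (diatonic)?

Every note is diatonic to A major.
Cell 1 has -1 semitones from note 1 to 2, but cell 2 has -2 — the interval quality changes while the contour stays the same, which is the hallmark of a tonal sequence.

tonal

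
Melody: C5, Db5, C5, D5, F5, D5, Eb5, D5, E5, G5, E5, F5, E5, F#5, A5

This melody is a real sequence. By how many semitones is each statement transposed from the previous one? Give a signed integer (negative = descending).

Taking 5-note groups, the heads are C5, D5, E5: the pattern moves up a 2nd.
C5→D5 is 74 − 72 = 2 semitones.

2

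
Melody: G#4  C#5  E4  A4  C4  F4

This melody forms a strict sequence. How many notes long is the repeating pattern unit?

Try groups of 2 (3 cells in 6 notes):
G#4 C#5 | E4 A4 | C4 F4
Every group is a transposition down a 3rd of the one before; no shorter unit works.

2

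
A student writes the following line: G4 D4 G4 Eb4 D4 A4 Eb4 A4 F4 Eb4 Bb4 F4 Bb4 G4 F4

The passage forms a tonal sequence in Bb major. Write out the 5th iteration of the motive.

D5 A4 D5 Bb4 A4

Unit = 5 notes; the statements start on G4, A4, Bb4, moving up a 2nd each time.
Carrying on: C5 → D5.
From D5 the diatonic shape gives D5 A4 D5 Bb4 A4.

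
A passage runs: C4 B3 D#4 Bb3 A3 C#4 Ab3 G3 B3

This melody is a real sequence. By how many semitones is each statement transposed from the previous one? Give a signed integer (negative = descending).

-2

Taking 3-note groups, the heads are C4, Bb3, Ab3: the pattern moves down a 2nd.
Counting half-steps from C4 to Bb3: -2.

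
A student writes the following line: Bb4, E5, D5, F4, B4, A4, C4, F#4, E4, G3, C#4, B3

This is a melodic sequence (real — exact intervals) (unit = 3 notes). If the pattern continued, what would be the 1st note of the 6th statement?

A2

Grouping in 3s, the 1st note of each cell is Bb4, F4, C4, G3.
Carrying that down a 4th forward: D3 → A2.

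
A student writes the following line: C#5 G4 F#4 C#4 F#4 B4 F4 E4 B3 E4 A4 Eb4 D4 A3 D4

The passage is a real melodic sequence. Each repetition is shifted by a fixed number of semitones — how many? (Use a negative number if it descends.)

Unit = 5 notes; the statements start on C#5, B4, A4, moving down a 2nd each time.
Counting half-steps from C#5 to B4: -2.

-2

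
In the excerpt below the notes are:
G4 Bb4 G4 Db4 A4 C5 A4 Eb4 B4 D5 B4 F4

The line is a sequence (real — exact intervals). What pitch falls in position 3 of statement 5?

Grouping in 4s, the 3rd note of each cell is G4, A4, B4.
Extending up a 2nd: C#5 → D#5.

D#5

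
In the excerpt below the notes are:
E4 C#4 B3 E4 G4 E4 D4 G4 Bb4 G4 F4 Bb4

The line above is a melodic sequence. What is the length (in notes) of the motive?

4

12 notes total. Splitting into 3 groups of 4:
E4 C#4 B3 E4 | G4 E4 D4 G4 | Bb4 G4 F4 Bb4
That's a consistent up a 3rd shift per cell, and no other grouping gives one.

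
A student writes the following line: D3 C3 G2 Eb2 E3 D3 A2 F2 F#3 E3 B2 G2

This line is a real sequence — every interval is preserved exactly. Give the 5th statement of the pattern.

A#3 G#3 D#3 B2

With a 4-note motive the entries are D3, E3, F#3, each up a 2nd from the previous.
Carrying on: G#3 → A#3.
From A#3 the exact shape gives A#3 G#3 D#3 B2.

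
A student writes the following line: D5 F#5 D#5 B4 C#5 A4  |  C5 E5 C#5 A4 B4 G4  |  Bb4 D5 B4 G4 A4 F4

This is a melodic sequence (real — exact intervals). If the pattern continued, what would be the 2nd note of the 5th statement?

Bb4

Grouping in 6s, the 2nd note of each cell is F#5, E5, D5.
Carrying that down a 2nd forward: C5 → Bb4.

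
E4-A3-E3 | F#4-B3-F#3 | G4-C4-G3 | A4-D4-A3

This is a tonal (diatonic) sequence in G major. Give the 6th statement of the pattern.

C5 F#4 C4

The 3-note cells begin on E4, F#4, G4, A4 — each up a 2nd from the last.
Extending up a 2nd: B4 → C5.
From C5 the diatonic shape gives C5 F#4 C4.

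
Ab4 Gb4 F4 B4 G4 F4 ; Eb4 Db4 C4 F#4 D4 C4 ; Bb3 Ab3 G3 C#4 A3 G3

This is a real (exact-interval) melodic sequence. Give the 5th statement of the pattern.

C3 Bb2 A2 D#3 B2 A2

The 6-note cells begin on Ab4, Eb4, Bb3 — each down a 4th from the last.
Carrying on: F3 → C3.
Statement 5 starts on C3 and keeps the same exact contour: C3 Bb2 A2 D#3 B2 A2.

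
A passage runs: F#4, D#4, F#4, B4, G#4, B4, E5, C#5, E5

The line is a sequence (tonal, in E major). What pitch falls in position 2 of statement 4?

F#5

With 3-note cells, note 2 of each statement runs D#4, G#4, C#5.
From C#5, up a 4th gives F#5.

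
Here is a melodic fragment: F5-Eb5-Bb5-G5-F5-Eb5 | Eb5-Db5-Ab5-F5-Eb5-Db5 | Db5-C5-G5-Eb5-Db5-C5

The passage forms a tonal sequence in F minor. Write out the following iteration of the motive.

The 6-note cells begin on F5, Eb5, Db5 — each down a 2nd from the last.
From C5 the diatonic shape gives C5 Bb4 F5 Db5 C5 Bb4.

C5 Bb4 F5 Db5 C5 Bb4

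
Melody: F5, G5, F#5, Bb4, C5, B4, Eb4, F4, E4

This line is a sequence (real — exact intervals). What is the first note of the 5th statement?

Db3

Unit = 3 notes; the statements start on F5, Bb4, Eb4, moving down a 5th each time.
Continuing: Ab3 → Db3. Statement 5 starts on Db3.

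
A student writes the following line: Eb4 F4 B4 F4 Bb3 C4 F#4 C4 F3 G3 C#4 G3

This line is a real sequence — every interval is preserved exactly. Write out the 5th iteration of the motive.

G2 A2 D#3 A2

Taking 4-note groups, the heads are Eb4, Bb3, F3: the pattern moves down a 4th.
Carrying on: C3 → G2.
So cell 5 is G2 A2 D#3 A2.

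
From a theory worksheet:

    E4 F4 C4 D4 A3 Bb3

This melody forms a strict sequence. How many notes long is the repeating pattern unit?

2

Try groups of 2 (3 cells in 6 notes):
E4 F4 | C4 D4 | A3 Bb3
That's a consistent down a 3rd shift per cell, and no other grouping gives one.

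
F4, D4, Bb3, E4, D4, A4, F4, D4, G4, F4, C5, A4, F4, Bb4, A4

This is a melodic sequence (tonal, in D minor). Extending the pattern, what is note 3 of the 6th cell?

E5

With 5-note cells, note 3 of each statement runs Bb3, D4, F4.
Each moves up a 3rd. Continuing: A4 → C5 → E5.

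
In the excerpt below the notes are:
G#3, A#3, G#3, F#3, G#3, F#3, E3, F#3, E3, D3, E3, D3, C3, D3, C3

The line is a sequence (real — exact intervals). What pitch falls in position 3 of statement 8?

Grouping in 3s, the 3rd note of each cell is G#3, F#3, E3, D3, C3.
Extending down a 2nd: Bb2 → Ab2 → Gb2.

Gb2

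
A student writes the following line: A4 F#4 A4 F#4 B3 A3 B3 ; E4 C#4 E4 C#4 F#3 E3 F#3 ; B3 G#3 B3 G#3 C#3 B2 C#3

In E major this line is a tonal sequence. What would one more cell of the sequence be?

Taking 7-note groups, the heads are A4, E4, B3: the pattern moves down a 4th.
Statement 4 starts on F#3 and keeps the same diatonic contour: F#3 D#3 F#3 D#3 G#2 F#2 G#2.

F#3 D#3 F#3 D#3 G#2 F#2 G#2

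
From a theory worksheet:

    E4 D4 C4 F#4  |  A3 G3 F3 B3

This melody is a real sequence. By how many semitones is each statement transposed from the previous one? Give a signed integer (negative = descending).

-7

Taking 4-note groups, the heads are E4, A3: the pattern moves down a 5th.
E4→A3 is 57 − 64 = -7 semitones.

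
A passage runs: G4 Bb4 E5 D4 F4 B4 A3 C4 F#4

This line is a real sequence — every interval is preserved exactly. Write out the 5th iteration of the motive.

B2 D3 G#3

Unit = 3 notes; the statements start on G4, D4, A3, moving down a 4th each time.
Continuing the starts: E3 → B2.
So cell 5 is B2 D3 G#3.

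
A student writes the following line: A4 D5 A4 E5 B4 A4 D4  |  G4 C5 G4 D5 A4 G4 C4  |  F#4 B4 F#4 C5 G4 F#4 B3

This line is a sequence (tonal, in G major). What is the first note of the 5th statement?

D4

Unit = 7 notes; the statements start on A4, G4, F#4, moving down a 2nd each time.
Continuing: E4 → D4. Statement 5 starts on D4.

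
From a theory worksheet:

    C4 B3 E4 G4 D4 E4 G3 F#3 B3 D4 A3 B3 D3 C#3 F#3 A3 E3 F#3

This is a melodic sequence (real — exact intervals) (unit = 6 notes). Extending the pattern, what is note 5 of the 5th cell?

F#2

With 6-note cells, note 5 of each statement runs D4, A3, E3.
Carrying that down a 4th forward: B2 → F#2.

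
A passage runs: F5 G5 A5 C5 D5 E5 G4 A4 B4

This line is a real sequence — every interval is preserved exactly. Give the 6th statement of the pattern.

E3 F#3 G#3

With a 3-note motive the entries are F5, C5, G4, each down a 4th from the previous.
Continuing the starts: D4 → A3 → E3.
Statement 6 starts on E3 and keeps the same exact contour: E3 F#3 G#3.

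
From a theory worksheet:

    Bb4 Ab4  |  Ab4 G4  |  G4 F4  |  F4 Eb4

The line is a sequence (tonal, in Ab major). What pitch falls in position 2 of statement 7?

With 2-note cells, note 2 of each statement runs Ab4, G4, F4, Eb4.
Extending down a 2nd: Db4 → C4 → Bb3.

Bb3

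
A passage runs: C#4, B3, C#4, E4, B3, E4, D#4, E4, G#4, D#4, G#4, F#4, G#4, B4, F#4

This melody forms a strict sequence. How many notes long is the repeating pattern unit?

Try groups of 5 (3 cells in 15 notes):
C#4 B3 C#4 E4 B3 | E4 D#4 E4 G#4 D#4 | G#4 F#4 G#4 B4 F#4
Every group is a transposition up a 3rd of the one before; no shorter unit works.

5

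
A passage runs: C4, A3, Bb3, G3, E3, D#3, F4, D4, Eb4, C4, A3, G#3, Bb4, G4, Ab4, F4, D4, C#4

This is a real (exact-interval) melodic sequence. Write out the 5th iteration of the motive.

Unit = 6 notes; the statements start on C4, F4, Bb4, moving up a 4th each time.
Carrying on: Eb5 → Ab5.
So cell 5 is Ab5 F5 Gb5 Eb5 C5 B4.

Ab5 F5 Gb5 Eb5 C5 B4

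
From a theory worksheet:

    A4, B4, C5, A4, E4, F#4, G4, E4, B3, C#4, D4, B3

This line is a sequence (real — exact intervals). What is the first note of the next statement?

Taking 4-note groups, the heads are A4, E4, B3: the pattern moves down a 4th.
The next head, down a 4th from B3, is F#3.

F#3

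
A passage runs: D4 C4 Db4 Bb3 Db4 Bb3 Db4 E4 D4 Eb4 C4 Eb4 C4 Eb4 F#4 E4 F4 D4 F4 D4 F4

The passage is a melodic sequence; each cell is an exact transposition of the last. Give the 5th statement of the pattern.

Taking 7-note groups, the heads are D4, E4, F#4: the pattern moves up a 2nd.
Carrying on: G#4 → A#4.
Statement 5 starts on A#4 and keeps the same exact contour: A#4 G#4 A4 F#4 A4 F#4 A4.

A#4 G#4 A4 F#4 A4 F#4 A4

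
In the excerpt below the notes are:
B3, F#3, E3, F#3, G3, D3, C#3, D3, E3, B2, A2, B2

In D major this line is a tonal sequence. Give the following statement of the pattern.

C#3 G2 F#2 G2

Taking 4-note groups, the heads are B3, G3, E3: the pattern moves down a 3rd.
So cell 4 is C#3 G2 F#2 G2.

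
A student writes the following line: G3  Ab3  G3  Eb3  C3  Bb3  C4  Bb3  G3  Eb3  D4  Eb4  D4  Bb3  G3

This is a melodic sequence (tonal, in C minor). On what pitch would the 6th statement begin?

Taking 5-note groups, the heads are G3, Bb3, D4: the pattern moves up a 3rd.
Extending the heads up a 3rd: F4 → Ab4 → C5.

C5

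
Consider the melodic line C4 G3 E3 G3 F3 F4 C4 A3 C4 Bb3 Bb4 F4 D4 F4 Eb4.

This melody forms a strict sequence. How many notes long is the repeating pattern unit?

5

15 notes total. Splitting into 3 groups of 5:
C4 G3 E3 G3 F3 | F4 C4 A3 C4 Bb3 | Bb4 F4 D4 F4 Eb4
Every group is a transposition up a 4th of the one before; no shorter unit works.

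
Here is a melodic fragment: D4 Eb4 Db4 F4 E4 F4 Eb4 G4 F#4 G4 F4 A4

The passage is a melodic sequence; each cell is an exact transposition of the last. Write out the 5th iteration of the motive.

A#4 B4 A4 C#5

Taking 4-note groups, the heads are D4, E4, F#4: the pattern moves up a 2nd.
Continuing the starts: G#4 → A#4.
Statement 5 starts on A#4 and keeps the same exact contour: A#4 B4 A4 C#5.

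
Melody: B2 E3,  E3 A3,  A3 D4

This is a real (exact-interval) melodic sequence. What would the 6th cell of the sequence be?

Taking 2-note groups, the heads are B2, E3, A3: the pattern moves up a 4th.
Carrying on: D4 → G4 → C5.
So cell 6 is C5 F5.

C5 F5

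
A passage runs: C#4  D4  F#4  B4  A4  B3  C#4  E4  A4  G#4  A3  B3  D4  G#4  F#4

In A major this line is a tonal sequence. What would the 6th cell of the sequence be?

The 5-note cells begin on C#4, B3, A3 — each down a 2nd from the last.
Extending down a 2nd: G#3 → F#3 → E3.
So cell 6 is E3 F#3 A3 D4 C#4.

E3 F#3 A3 D4 C#4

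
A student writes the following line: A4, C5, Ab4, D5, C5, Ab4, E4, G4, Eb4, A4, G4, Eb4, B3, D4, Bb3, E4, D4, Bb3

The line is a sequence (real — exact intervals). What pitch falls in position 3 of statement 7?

D2

With 6-note cells, note 3 of each statement runs Ab4, Eb4, Bb3.
Carrying that down a 4th forward: F3 → C3 → G2 → D2.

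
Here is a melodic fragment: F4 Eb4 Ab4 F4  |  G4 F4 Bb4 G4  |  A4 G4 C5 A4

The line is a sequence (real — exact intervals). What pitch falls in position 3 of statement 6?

The unit is 4 notes. Position-3 pitches of the 3 shown cells: Ab4, Bb4, C5.
Carrying that up a 2nd forward: D5 → E5 → F#5.

F#5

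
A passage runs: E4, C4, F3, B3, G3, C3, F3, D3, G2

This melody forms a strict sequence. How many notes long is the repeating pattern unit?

3

There are 9 notes; a 3-note unit gives 3 cells:
E4 C4 F3 | B3 G3 C3 | F3 D3 G2
Every group is a transposition down a 4th of the one before; no shorter unit works.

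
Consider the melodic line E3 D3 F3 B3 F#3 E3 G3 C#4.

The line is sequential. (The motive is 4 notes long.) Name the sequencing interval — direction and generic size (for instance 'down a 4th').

up a 2nd

With a 4-note motive the entries are E3, F#3, each up a 2nd from the previous.
From E3 to F#3: up a 2nd.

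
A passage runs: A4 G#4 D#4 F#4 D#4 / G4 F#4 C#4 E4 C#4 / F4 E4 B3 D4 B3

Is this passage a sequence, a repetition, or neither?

Each 5-note cell is the previous one transposed down a 2nd.

sequence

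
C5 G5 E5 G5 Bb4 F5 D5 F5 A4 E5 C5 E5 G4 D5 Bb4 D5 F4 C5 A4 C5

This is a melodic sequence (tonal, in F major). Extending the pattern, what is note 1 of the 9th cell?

Bb3

With 4-note cells, note 1 of each statement runs C5, Bb4, A4, G4, F4.
Carrying that down a 2nd forward: E4 → D4 → C4 → Bb3.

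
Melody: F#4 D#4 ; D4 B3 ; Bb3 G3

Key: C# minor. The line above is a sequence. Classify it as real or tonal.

real

Each cell has the same semitone pattern (-3,) — intervals are preserved exactly.
And D4 lies outside C# minor, so the sequence is real rather than tonal.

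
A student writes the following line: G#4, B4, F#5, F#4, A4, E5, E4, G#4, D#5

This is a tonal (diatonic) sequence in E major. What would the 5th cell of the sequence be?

Taking 3-note groups, the heads are G#4, F#4, E4: the pattern moves down a 2nd.
Extending down a 2nd: D#4 → C#4.
From C#4 the diatonic shape gives C#4 E4 B4.

C#4 E4 B4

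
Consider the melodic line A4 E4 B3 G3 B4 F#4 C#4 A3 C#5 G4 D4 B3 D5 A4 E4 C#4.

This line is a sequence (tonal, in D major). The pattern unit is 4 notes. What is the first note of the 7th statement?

G5

The 4-note cells begin on A4, B4, C#5, D5 — each up a 2nd from the last.
Extending the heads up a 2nd: E5 → F#5 → G5.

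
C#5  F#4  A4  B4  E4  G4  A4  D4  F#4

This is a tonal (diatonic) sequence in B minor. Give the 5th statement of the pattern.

Taking 3-note groups, the heads are C#5, B4, A4: the pattern moves down a 2nd.
Extending down a 2nd: G4 → F#4.
So cell 5 is F#4 B3 D4.

F#4 B3 D4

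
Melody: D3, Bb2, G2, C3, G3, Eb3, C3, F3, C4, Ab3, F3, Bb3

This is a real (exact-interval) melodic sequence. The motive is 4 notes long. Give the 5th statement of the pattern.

Taking 4-note groups, the heads are D3, G3, C4: the pattern moves up a 4th.
Extending up a 4th: F4 → Bb4.
So cell 5 is Bb4 Gb4 Eb4 Ab4.

Bb4 Gb4 Eb4 Ab4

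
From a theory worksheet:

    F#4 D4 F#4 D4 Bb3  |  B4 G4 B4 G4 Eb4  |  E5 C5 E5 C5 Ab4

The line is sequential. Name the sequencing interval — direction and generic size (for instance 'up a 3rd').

With a 5-note motive the entries are F#4, B4, E5, each up a 4th from the previous.
F#4 to B4 is up a 4th.

up a 4th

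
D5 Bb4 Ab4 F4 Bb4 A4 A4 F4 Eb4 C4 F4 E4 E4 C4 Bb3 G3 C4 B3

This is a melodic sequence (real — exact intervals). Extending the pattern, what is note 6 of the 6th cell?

The unit is 6 notes. Position-6 pitches of the 3 shown cells: A4, E4, B3.
Extending down a 4th: F#3 → C#3 → G#2.

G#2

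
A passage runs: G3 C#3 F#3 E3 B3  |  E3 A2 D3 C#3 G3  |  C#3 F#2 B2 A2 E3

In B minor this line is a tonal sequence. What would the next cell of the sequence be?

Unit = 5 notes; the statements start on G3, E3, C#3, moving down a 3rd each time.
So cell 4 is A2 D2 G2 F#2 C#3.

A2 D2 G2 F#2 C#3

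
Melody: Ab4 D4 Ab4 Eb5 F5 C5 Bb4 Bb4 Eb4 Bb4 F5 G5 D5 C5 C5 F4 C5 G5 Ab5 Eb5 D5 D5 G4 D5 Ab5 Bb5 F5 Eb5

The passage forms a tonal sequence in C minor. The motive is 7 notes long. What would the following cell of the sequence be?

The 7-note cells begin on Ab4, Bb4, C5, D5 — each up a 2nd from the last.
From Eb5 the diatonic shape gives Eb5 Ab4 Eb5 Bb5 C6 G5 F5.

Eb5 Ab4 Eb5 Bb5 C6 G5 F5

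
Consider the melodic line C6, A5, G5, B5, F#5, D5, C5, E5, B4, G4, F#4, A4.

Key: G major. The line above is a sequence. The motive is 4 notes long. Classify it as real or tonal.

tonal

Every note is diatonic to G major.
Cell 1 has -3 semitones from note 1 to 2, but cell 2 has -4 — the interval quality changes while the contour stays the same, which is the hallmark of a tonal sequence.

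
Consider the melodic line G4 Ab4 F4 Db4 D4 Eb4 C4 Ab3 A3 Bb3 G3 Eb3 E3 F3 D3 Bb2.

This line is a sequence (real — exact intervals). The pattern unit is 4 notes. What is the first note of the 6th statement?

Taking 4-note groups, the heads are G4, D4, A3, E3: the pattern moves down a 4th.
Extending the heads down a 4th: B2 → F#2.

F#2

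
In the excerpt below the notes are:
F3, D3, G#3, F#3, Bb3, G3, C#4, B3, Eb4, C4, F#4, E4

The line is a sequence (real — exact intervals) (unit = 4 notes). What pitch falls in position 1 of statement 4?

Ab4

Grouping in 4s, the 1st note of each cell is F3, Bb3, Eb4.
One more up a 4th gives Ab4.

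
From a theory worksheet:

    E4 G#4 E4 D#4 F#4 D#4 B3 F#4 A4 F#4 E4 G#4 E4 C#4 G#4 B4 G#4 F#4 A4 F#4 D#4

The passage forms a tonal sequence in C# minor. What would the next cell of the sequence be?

A4 C#5 A4 G#4 B4 G#4 E4

Unit = 7 notes; the statements start on E4, F#4, G#4, moving up a 2nd each time.
So cell 4 is A4 C#5 A4 G#4 B4 G#4 E4.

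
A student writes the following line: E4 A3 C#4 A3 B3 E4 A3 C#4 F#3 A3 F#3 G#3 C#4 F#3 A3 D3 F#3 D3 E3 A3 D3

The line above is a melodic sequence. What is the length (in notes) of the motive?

Try groups of 7 (3 cells in 21 notes):
E4 A3 C#4 A3 B3 E4 A3 | C#4 F#3 A3 F#3 G#3 C#4 F#3 | A3 D3 F#3 D3 E3 A3 D3
That's a consistent down a 3rd shift per cell, and no other grouping gives one.

7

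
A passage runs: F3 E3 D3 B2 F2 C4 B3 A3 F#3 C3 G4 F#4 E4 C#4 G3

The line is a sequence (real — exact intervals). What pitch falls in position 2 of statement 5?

G#5

Grouping in 5s, the 2nd note of each cell is E3, B3, F#4.
Extending up a 5th: C#5 → G#5.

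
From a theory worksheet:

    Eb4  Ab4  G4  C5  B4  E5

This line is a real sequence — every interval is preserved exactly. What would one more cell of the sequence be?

D#5 G#5

Unit = 2 notes; the statements start on Eb4, G4, B4, moving up a 3rd each time.
So cell 4 is D#5 G#5.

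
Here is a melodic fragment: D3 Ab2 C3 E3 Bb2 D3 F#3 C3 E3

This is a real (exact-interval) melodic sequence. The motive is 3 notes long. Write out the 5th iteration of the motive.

With a 3-note motive the entries are D3, E3, F#3, each up a 2nd from the previous.
Continuing the starts: G#3 → A#3.
Statement 5 starts on A#3 and keeps the same exact contour: A#3 E3 G#3.

A#3 E3 G#3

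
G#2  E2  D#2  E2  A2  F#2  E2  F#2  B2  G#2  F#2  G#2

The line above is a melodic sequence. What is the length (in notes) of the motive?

12 notes total. Splitting into 3 groups of 4:
G#2 E2 D#2 E2 | A2 F#2 E2 F#2 | B2 G#2 F#2 G#2
Every group is a transposition up a 2nd of the one before; no shorter unit works.

4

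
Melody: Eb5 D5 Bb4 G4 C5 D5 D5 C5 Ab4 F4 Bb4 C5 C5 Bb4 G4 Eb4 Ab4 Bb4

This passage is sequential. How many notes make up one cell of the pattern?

6

18 notes total. Splitting into 3 groups of 6:
Eb5 D5 Bb4 G4 C5 D5 | D5 C5 Ab4 F4 Bb4 C5 | C5 Bb4 G4 Eb4 Ab4 Bb4
Every group is a transposition down a 2nd of the one before; no shorter unit works.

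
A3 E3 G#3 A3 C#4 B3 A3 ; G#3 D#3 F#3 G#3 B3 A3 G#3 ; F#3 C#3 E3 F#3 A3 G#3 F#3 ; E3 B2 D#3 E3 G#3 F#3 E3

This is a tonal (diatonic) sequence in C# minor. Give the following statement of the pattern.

Taking 7-note groups, the heads are A3, G#3, F#3, E3: the pattern moves down a 2nd.
Statement 5 starts on D#3 and keeps the same diatonic contour: D#3 A2 C#3 D#3 F#3 E3 D#3.

D#3 A2 C#3 D#3 F#3 E3 D#3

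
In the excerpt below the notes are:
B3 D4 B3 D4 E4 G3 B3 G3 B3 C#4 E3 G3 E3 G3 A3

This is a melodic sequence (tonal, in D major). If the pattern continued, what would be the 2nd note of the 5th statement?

C#3

Grouping in 5s, the 2nd note of each cell is D4, B3, G3.
Carrying that down a 3rd forward: E3 → C#3.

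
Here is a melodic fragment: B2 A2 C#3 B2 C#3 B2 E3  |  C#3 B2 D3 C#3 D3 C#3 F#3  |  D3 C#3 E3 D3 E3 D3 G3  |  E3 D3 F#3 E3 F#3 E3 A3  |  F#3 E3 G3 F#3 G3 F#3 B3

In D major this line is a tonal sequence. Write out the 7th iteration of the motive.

A3 G3 B3 A3 B3 A3 D4

With a 7-note motive the entries are B2, C#3, D3, E3, F#3, each up a 2nd from the previous.
Continuing the starts: G3 → A3.
From A3 the diatonic shape gives A3 G3 B3 A3 B3 A3 D4.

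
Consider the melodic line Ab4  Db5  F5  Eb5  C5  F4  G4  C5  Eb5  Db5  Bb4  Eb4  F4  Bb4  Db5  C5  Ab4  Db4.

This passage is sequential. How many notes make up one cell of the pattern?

6

There are 18 notes; a 6-note unit gives 3 cells:
Ab4 Db5 F5 Eb5 C5 F4 | G4 C5 Eb5 Db5 Bb4 Eb4 | F4 Bb4 Db5 C5 Ab4 Db4
Each cell is the previous one down a 2nd — so the unit is 6 notes.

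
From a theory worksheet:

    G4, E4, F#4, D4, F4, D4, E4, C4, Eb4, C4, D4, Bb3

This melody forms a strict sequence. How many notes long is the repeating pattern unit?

Try groups of 4 (3 cells in 12 notes):
G4 E4 F#4 D4 | F4 D4 E4 C4 | Eb4 C4 D4 Bb3
Each cell is the previous one down a 2nd — so the unit is 4 notes.

4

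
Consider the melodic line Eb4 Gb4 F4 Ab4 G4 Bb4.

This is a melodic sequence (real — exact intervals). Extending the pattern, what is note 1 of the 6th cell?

Grouping in 2s, the 1st note of each cell is Eb4, F4, G4.
Each moves up a 2nd. Continuing: A4 → B4 → C#5.

C#5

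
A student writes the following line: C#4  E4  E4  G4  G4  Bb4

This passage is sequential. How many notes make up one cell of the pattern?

6 notes total. Splitting into 3 groups of 2:
C#4 E4 | E4 G4 | G4 Bb4
That's a consistent up a 3rd shift per cell, and no other grouping gives one.

2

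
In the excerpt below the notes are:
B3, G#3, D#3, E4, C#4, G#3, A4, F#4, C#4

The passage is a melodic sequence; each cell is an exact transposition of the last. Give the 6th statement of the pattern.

The 3-note cells begin on B3, E4, A4 — each up a 4th from the last.
Carrying on: D5 → G5 → C6.
Statement 6 starts on C6 and keeps the same exact contour: C6 A5 E5.

C6 A5 E5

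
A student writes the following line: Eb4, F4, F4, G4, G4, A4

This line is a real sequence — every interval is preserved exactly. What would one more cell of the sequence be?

Taking 2-note groups, the heads are Eb4, F4, G4: the pattern moves up a 2nd.
Statement 4 starts on A4 and keeps the same exact contour: A4 B4.

A4 B4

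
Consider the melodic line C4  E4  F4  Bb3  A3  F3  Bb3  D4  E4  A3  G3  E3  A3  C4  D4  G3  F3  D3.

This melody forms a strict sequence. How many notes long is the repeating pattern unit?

6

There are 18 notes; a 6-note unit gives 3 cells:
C4 E4 F4 Bb3 A3 F3 | Bb3 D4 E4 A3 G3 E3 | A3 C4 D4 G3 F3 D3
Each cell is the previous one down a 2nd — so the unit is 6 notes.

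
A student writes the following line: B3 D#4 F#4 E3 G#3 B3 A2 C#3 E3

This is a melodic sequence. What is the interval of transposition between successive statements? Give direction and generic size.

down a 5th

Unit = 3 notes; the statements start on B3, E3, A2, moving down a 5th each time.
B3 to E3 is down a 5th.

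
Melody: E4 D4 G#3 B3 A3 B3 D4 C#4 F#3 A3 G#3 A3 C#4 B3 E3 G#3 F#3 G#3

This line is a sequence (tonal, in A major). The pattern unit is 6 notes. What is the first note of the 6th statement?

G#3

The 6-note cells begin on E4, D4, C#4 — each down a 2nd from the last.
Extending the heads down a 2nd: B3 → A3 → G#3.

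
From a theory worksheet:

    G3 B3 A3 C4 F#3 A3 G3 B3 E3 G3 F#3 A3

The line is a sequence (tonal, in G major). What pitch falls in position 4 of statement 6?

The unit is 4 notes. Position-4 pitches of the 3 shown cells: C4, B3, A3.
Carrying that down a 2nd forward: G3 → F#3 → E3.

E3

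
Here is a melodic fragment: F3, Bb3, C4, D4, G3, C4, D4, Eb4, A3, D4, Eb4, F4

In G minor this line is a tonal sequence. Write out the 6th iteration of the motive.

Taking 4-note groups, the heads are F3, G3, A3: the pattern moves up a 2nd.
Continuing the starts: Bb3 → C4 → D4.
Statement 6 starts on D4 and keeps the same diatonic contour: D4 G4 A4 Bb4.

D4 G4 A4 Bb4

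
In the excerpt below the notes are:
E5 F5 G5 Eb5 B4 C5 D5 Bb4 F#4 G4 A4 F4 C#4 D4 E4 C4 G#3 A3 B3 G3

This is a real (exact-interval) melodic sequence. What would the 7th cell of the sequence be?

A#2 B2 C#3 A2

Unit = 4 notes; the statements start on E5, B4, F#4, C#4, G#3, moving down a 4th each time.
Carrying on: D#3 → A#2.
Statement 7 starts on A#2 and keeps the same exact contour: A#2 B2 C#3 A2.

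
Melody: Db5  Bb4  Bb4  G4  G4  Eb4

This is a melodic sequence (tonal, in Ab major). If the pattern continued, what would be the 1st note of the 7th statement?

F3

With 2-note cells, note 1 of each statement runs Db5, Bb4, G4.
Extending down a 3rd: Eb4 → C4 → Ab3 → F3.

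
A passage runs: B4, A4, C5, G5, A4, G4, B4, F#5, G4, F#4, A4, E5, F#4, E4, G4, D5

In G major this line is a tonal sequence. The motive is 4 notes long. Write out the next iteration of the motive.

E4 D4 F#4 C5

Unit = 4 notes; the statements start on B4, A4, G4, F#4, moving down a 2nd each time.
So cell 5 is E4 D4 F#4 C5.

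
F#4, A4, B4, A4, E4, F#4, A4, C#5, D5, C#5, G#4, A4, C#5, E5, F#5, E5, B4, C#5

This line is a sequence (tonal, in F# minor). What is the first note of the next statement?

E5

Unit = 6 notes; the statements start on F#4, A4, C#5, moving up a 3rd each time.
The next head, up a 3rd from C#5, is E5.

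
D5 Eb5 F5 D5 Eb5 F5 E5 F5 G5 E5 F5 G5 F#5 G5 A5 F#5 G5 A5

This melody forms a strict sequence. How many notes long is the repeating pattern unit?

18 notes total. Splitting into 3 groups of 6:
D5 Eb5 F5 D5 Eb5 F5 | E5 F5 G5 E5 F5 G5 | F#5 G5 A5 F#5 G5 A5
Each cell is the previous one up a 2nd — so the unit is 6 notes.

6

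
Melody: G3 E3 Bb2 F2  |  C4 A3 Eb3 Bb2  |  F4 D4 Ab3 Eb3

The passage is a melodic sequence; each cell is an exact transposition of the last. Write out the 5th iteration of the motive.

Eb5 C5 Gb4 Db4

The 4-note cells begin on G3, C4, F4 — each up a 4th from the last.
Carrying on: Bb4 → Eb5.
From Eb5 the exact shape gives Eb5 C5 Gb4 Db4.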